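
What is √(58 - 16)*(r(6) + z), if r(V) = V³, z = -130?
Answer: 86*√42 ≈ 557.34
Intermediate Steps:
√(58 - 16)*(r(6) + z) = √(58 - 16)*(6³ - 130) = √42*(216 - 130) = √42*86 = 86*√42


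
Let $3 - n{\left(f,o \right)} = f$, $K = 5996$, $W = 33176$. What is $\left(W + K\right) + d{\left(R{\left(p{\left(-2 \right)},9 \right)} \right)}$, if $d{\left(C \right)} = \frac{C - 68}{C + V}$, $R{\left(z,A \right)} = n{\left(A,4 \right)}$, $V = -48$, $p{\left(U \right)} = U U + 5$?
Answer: $\frac{1057681}{27} \approx 39173.0$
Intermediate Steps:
$p{\left(U \right)} = 5 + U^{2}$ ($p{\left(U \right)} = U^{2} + 5 = 5 + U^{2}$)
$n{\left(f,o \right)} = 3 - f$
$R{\left(z,A \right)} = 3 - A$
$d{\left(C \right)} = \frac{-68 + C}{-48 + C}$ ($d{\left(C \right)} = \frac{C - 68}{C - 48} = \frac{-68 + C}{-48 + C}$)
$\left(W + K\right) + d{\left(R{\left(p{\left(-2 \right)},9 \right)} \right)} = \left(33176 + 5996\right) + \frac{-68 + \left(3 - 9\right)}{-48 + \left(3 - 9\right)} = 39172 + \frac{-68 + \left(3 - 9\right)}{-48 + \left(3 - 9\right)} = 39172 + \frac{-68 - 6}{-48 - 6} = 39172 + \frac{1}{-54} \left(-74\right) = 39172 - - \frac{37}{27} = 39172 + \frac{37}{27} = \frac{1057681}{27}$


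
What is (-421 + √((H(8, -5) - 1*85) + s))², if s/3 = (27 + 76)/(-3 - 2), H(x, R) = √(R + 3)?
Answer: (2105 - √5*√(-734 + 5*I*√2))²/25 ≈ 1.7705e+5 - 10200.0*I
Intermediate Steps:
H(x, R) = √(3 + R)
s = -309/5 (s = 3*((27 + 76)/(-3 - 2)) = 3*(103/(-5)) = 3*(103*(-⅕)) = 3*(-103/5) = -309/5 ≈ -61.800)
(-421 + √((H(8, -5) - 1*85) + s))² = (-421 + √((√(3 - 5) - 1*85) - 309/5))² = (-421 + √((√(-2) - 85) - 309/5))² = (-421 + √((I*√2 - 85) - 309/5))² = (-421 + √((-85 + I*√2) - 309/5))² = (-421 + √(-734/5 + I*√2))²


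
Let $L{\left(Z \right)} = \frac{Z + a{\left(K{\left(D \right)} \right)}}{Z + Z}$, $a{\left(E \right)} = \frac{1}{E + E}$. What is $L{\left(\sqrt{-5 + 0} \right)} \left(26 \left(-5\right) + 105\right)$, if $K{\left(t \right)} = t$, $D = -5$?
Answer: $- \frac{25}{2} - \frac{i \sqrt{5}}{4} \approx -12.5 - 0.55902 i$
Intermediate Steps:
$a{\left(E \right)} = \frac{1}{2 E}$
$L{\left(Z \right)} = \frac{- \frac{1}{10} + Z}{2 Z}$ ($L{\left(Z \right)} = \frac{Z + \frac{1}{2 \left(-5\right)}}{Z + Z} = \frac{Z + \frac{1}{2} \left(- \frac{1}{5}\right)}{2 Z} = \left(Z - \frac{1}{10}\right) \frac{1}{2 Z} = \left(- \frac{1}{10} + Z\right) \frac{1}{2 Z} = \frac{- \frac{1}{10} + Z}{2 Z}$)
$L{\left(\sqrt{-5 + 0} \right)} \left(26 \left(-5\right) + 105\right) = \frac{-1 + 10 \sqrt{-5 + 0}}{20 \sqrt{-5 + 0}} \left(26 \left(-5\right) + 105\right) = \frac{-1 + 10 \sqrt{-5}}{20 \sqrt{-5}} \left(-130 + 105\right) = \frac{-1 + 10 i \sqrt{5}}{20 i \sqrt{5}} \left(-25\right) = \frac{- \frac{i \sqrt{5}}{5} \left(-1 + 10 i \sqrt{5}\right)}{20} \left(-25\right) = - \frac{i \sqrt{5} \left(-1 + 10 i \sqrt{5}\right)}{100} \left(-25\right) = \frac{i \sqrt{5} \left(-1 + 10 i \sqrt{5}\right)}{4}$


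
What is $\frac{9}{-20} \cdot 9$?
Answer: $- \frac{81}{20} \approx -4.05$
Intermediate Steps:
$\frac{9}{-20} \cdot 9 = 9 \left(- \frac{1}{20}\right) 9 = \left(- \frac{9}{20}\right) 9 = - \frac{81}{20}$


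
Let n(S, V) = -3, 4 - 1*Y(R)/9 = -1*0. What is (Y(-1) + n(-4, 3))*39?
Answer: 1287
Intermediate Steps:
Y(R) = 36 (Y(R) = 36 - (-9)*0 = 36 - 9*0 = 36 + 0 = 36)
(Y(-1) + n(-4, 3))*39 = (36 - 3)*39 = 33*39 = 1287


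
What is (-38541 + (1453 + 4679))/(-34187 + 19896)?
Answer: 32409/14291 ≈ 2.2678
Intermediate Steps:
(-38541 + (1453 + 4679))/(-34187 + 19896) = (-38541 + 6132)/(-14291) = -32409*(-1/14291) = 32409/14291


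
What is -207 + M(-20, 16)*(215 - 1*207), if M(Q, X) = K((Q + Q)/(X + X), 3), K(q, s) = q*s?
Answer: -237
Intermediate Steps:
M(Q, X) = 3*Q/X (M(Q, X) = ((Q + Q)/(X + X))*3 = ((2*Q)/((2*X)))*3 = ((2*Q)*(1/(2*X)))*3 = (Q/X)*3 = 3*Q/X)
-207 + M(-20, 16)*(215 - 1*207) = -207 + (3*(-20)/16)*(215 - 1*207) = -207 + (3*(-20)*(1/16))*(215 - 207) = -207 - 15/4*8 = -207 - 30 = -237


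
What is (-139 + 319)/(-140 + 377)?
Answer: 60/79 ≈ 0.75949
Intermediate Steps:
(-139 + 319)/(-140 + 377) = 180/237 = 180*(1/237) = 60/79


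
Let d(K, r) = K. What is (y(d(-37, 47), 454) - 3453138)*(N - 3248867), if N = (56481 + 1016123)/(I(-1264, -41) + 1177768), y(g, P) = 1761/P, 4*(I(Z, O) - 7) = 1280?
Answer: 6000416873366576565051/534855130 ≈ 1.1219e+13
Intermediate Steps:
I(Z, O) = 327 (I(Z, O) = 7 + (¼)*1280 = 7 + 320 = 327)
N = 1072604/1178095 (N = (56481 + 1016123)/(327 + 1177768) = 1072604/1178095 ≈ 0.91046)
(y(d(-37, 47), 454) - 3453138)*(N - 3248867) = (1761/454 - 3453138)*(1072604/1178095 - 3248867) = (1761*(1/454) - 3453138)*(-3827472895761/1178095) = (1761/454 - 3453138)*(-3827472895761/1178095) = -1567722891/454*(-3827472895761/1178095) = 6000416873366576565051/534855130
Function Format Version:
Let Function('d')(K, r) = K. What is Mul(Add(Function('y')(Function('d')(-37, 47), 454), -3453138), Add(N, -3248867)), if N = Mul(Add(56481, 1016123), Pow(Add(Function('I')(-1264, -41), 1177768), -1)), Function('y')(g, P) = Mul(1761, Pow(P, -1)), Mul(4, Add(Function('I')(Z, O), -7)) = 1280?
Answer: Rational(6000416873366576565051, 534855130) ≈ 1.1219e+13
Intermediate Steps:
Function('I')(Z, O) = 327 (Function('I')(Z, O) = Add(7, Mul(Rational(1, 4), 1280)) = Add(7, 320) = 327)
N = Rational(1072604, 1178095) (N = Mul(Add(56481, 1016123), Pow(Add(327, 1177768), -1)) = Mul(1072604, Pow(1178095, -1)) = Mul(1072604, Rational(1, 1178095)) = Rational(1072604, 1178095) ≈ 0.91046)
Mul(Add(Function('y')(Function('d')(-37, 47), 454), -3453138), Add(N, -3248867)) = Mul(Add(Mul(1761, Pow(454, -1)), -3453138), Add(Rational(1072604, 1178095), -3248867)) = Mul(Add(Mul(1761, Rational(1, 454)), -3453138), Rational(-3827472895761, 1178095)) = Mul(Add(Rational(1761, 454), -3453138), Rational(-3827472895761, 1178095)) = Mul(Rational(-1567722891, 454), Rational(-3827472895761, 1178095)) = Rational(6000416873366576565051, 534855130)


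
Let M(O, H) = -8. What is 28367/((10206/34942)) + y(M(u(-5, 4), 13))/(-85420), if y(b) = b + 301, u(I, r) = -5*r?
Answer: 42334138289761/435898260 ≈ 97119.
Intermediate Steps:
y(b) = 301 + b
28367/((10206/34942)) + y(M(u(-5, 4), 13))/(-85420) = 28367/((10206/34942)) + (301 - 8)/(-85420) = 28367/((10206*(1/34942))) + 293*(-1/85420) = 28367/(5103/17471) - 293/85420 = 28367*(17471/5103) - 293/85420 = 495599857/5103 - 293/85420 = 42334138289761/435898260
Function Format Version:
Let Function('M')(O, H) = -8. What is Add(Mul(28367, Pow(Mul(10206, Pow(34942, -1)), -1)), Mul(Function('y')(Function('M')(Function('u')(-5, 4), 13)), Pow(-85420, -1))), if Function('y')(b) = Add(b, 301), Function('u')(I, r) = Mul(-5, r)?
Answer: Rational(42334138289761, 435898260) ≈ 97119.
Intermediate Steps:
Function('y')(b) = Add(301, b)
Add(Mul(28367, Pow(Mul(10206, Pow(34942, -1)), -1)), Mul(Function('y')(Function('M')(Function('u')(-5, 4), 13)), Pow(-85420, -1))) = Add(Mul(28367, Pow(Mul(10206, Pow(34942, -1)), -1)), Mul(Add(301, -8), Pow(-85420, -1))) = Add(Mul(28367, Pow(Mul(10206, Rational(1, 34942)), -1)), Mul(293, Rational(-1, 85420))) = Add(Mul(28367, Pow(Rational(5103, 17471), -1)), Rational(-293, 85420)) = Add(Mul(28367, Rational(17471, 5103)), Rational(-293, 85420)) = Add(Rational(495599857, 5103), Rational(-293, 85420)) = Rational(42334138289761, 435898260)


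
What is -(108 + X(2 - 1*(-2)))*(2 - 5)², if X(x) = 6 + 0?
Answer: -1026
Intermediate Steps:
X(x) = 6
-(108 + X(2 - 1*(-2)))*(2 - 5)² = -(108 + 6)*(2 - 5)² = -114*(-3)² = -114*9 = -1*1026 = -1026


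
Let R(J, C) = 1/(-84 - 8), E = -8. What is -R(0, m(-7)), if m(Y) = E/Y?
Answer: 1/92 ≈ 0.010870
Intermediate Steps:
m(Y) = -8/Y
R(J, C) = -1/92 (R(J, C) = 1/(-92) = -1/92)
-R(0, m(-7)) = -1*(-1/92) = 1/92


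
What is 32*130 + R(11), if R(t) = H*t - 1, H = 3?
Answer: 4192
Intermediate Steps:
R(t) = -1 + 3*t (R(t) = 3*t - 1 = -1 + 3*t)
32*130 + R(11) = 32*130 + (-1 + 3*11) = 4160 + (-1 + 33) = 4160 + 32 = 4192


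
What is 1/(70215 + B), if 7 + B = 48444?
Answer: 1/118652 ≈ 8.4280e-6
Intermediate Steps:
B = 48437 (B = -7 + 48444 = 48437)
1/(70215 + B) = 1/(70215 + 48437) = 1/118652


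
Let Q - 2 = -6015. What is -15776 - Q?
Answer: -9763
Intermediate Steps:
Q = -6013 (Q = 2 - 6015 = -6013)
-15776 - Q = -15776 - 1*(-6013) = -15776 + 6013 = -9763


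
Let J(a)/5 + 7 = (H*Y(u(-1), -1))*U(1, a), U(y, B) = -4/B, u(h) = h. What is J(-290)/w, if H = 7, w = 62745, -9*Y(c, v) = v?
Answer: -9121/16376445 ≈ -0.00055696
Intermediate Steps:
Y(c, v) = -v/9
J(a) = -35 - 140/(9*a) (J(a) = -35 + 5*((7*(-⅑*(-1)))*(-4/a)) = -35 + 5*((7*(⅑))*(-4/a)) = -35 + 5*(7*(-4/a)/9) = -35 + 5*(-28/(9*a)) = -35 - 140/(9*a))
J(-290)/w = (-35 - 140/9/(-290))/62745 = (-35 - 140/9*(-1/290))*(1/62745) = (-35 + 14/261)*(1/62745) = -9121/261*1/62745 = -9121/16376445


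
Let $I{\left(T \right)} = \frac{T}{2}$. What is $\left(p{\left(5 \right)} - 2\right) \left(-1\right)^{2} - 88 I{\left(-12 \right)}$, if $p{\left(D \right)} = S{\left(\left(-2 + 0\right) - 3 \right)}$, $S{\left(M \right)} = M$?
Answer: $521$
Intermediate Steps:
$p{\left(D \right)} = -5$ ($p{\left(D \right)} = \left(-2 + 0\right) - 3 = -2 - 3 = -5$)
$I{\left(T \right)} = \frac{T}{2}$ ($I{\left(T \right)} = T \frac{1}{2} = \frac{T}{2}$)
$\left(p{\left(5 \right)} - 2\right) \left(-1\right)^{2} - 88 I{\left(-12 \right)} = \left(-5 - 2\right) \left(-1\right)^{2} - 88 \cdot \frac{1}{2} \left(-12\right) = \left(-7\right) 1 - -528 = -7 + 528 = 521$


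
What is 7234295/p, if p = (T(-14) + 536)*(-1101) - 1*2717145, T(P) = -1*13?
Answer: -7234295/3292968 ≈ -2.1969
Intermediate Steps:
T(P) = -13
p = -3292968 (p = (-13 + 536)*(-1101) - 1*2717145 = 523*(-1101) - 2717145 = -575823 - 2717145 = -3292968)
7234295/p = 7234295/(-3292968) = 7234295*(-1/3292968) = -7234295/3292968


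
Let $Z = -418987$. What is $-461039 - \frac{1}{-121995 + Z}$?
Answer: $- \frac{249413800297}{540982} \approx -4.6104 \cdot 10^{5}$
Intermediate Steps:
$-461039 - \frac{1}{-121995 + Z} = -461039 - \frac{1}{-121995 - 418987} = -461039 - \frac{1}{-540982} = -461039 - - \frac{1}{540982} = -461039 + \frac{1}{540982} = - \frac{249413800297}{540982}$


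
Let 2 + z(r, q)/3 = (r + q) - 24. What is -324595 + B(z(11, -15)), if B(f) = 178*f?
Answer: -340615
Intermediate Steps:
z(r, q) = -78 + 3*q + 3*r (z(r, q) = -6 + 3*((r + q) - 24) = -6 + 3*((q + r) - 24) = -6 + 3*(-24 + q + r) = -6 + (-72 + 3*q + 3*r) = -78 + 3*q + 3*r)
-324595 + B(z(11, -15)) = -324595 + 178*(-78 + 3*(-15) + 3*11) = -324595 + 178*(-78 - 45 + 33) = -324595 + 178*(-90) = -324595 - 16020 = -340615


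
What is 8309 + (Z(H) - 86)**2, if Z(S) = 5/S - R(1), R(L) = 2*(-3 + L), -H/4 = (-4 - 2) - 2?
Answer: 15367577/1024 ≈ 15007.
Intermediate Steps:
H = 32 (H = -4*((-4 - 2) - 2) = -4*(-6 - 2) = -4*(-8) = 32)
R(L) = -6 + 2*L
Z(S) = 4 + 5/S (Z(S) = 5/S - (-6 + 2*1) = 5/S - (-6 + 2) = 5/S - 1*(-4) = 5/S + 4 = 4 + 5/S)
8309 + (Z(H) - 86)**2 = 8309 + ((4 + 5/32) - 86)**2 = 8309 + (133/32 - 86)**2 = 8309 + (-2619/32)**2 = 8309 + 6859161/1024 = 15367577/1024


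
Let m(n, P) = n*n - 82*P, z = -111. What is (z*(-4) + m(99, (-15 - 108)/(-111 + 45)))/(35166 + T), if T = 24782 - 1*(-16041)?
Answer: 111014/835879 ≈ 0.13281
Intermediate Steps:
T = 40823 (T = 24782 + 16041 = 40823)
m(n, P) = n² - 82*P
(z*(-4) + m(99, (-15 - 108)/(-111 + 45)))/(35166 + T) = (-111*(-4) + (99² - 82*(-15 - 108)/(-111 + 45)))/(35166 + 40823) = (444 + (9801 - (-10086)/(-66)))/75989 = (444 + (9801 - (-10086)*(-1)/66))*(1/75989) = (444 + (9801 - 82*41/22))*(1/75989) = (444 + (9801 - 1681/11))*(1/75989) = (444 + 106130/11)*(1/75989) = (111014/11)*(1/75989) = 111014/835879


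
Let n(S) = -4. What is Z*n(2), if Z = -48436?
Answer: 193744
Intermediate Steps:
Z*n(2) = -48436*(-4) = 193744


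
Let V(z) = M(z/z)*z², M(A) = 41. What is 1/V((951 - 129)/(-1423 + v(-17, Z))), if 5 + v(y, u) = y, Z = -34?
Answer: 2088025/27703044 ≈ 0.075372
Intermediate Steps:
v(y, u) = -5 + y
V(z) = 41*z²
1/V((951 - 129)/(-1423 + v(-17, Z))) = 1/(41*((951 - 129)/(-1423 + (-5 - 17)))²) = 1/(41*(822/(-1423 - 22))²) = 1/(41*(822/(-1445))²) = 1/(41*(822*(-1/1445))²) = 1/(41*(-822/1445)²) = 1/(41*(675684/2088025)) = 1/(27703044/2088025) = 2088025/27703044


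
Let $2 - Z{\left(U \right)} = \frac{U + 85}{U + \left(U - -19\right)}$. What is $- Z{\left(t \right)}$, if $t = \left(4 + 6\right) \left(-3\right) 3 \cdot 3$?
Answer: $- \frac{857}{521} \approx -1.6449$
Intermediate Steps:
$t = -270$ ($t = 10 \left(-3\right) 9 = \left(-30\right) 9 = -270$)
$Z{\left(U \right)} = 2 - \frac{85 + U}{19 + 2 U}$ ($Z{\left(U \right)} = 2 - \frac{U + 85}{U + \left(U - -19\right)} = 2 - \frac{85 + U}{U + \left(U + 19\right)} = 2 - \frac{85 + U}{U + \left(19 + U\right)} = 2 - \frac{85 + U}{19 + 2 U}$)
$- Z{\left(t \right)} = - \frac{-47 + 3 \left(-270\right)}{19 + 2 \left(-270\right)} = - \frac{-47 - 810}{19 - 540} = - \frac{-857}{-521} = - \frac{\left(-1\right) \left(-857\right)}{521} = \left(-1\right) \frac{857}{521} = - \frac{857}{521}$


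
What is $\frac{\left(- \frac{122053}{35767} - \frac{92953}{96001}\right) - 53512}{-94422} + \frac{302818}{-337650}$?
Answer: $- \frac{3011004797833300261}{9122565175539527175} \approx -0.33006$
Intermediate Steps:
$\frac{\left(- \frac{122053}{35767} - \frac{92953}{96001}\right) - 53512}{-94422} + \frac{302818}{-337650} = \left(\left(\left(-122053\right) \frac{1}{35767} - \frac{92953}{96001}\right) - 53512\right) \left(- \frac{1}{94422}\right) + 302818 \left(- \frac{1}{337650}\right) = \left(\left(- \frac{122053}{35767} - \frac{92953}{96001}\right) - 53512\right) \left(- \frac{1}{94422}\right) - \frac{151409}{168825} = \left(- \frac{15041860004}{3433667767} - 53512\right) \left(- \frac{1}{94422}\right) - \frac{151409}{168825} = \left(- \frac{183757471407708}{3433667767}\right) \left(- \frac{1}{94422}\right) - \frac{151409}{168825} = \frac{30626245234618}{54035629649279} - \frac{151409}{168825} = - \frac{3011004797833300261}{9122565175539527175}$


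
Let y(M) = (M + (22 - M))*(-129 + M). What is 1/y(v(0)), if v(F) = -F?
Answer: -1/2838 ≈ -0.00035236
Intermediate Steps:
y(M) = -2838 + 22*M (y(M) = 22*(-129 + M) = -2838 + 22*M)
1/y(v(0)) = 1/(-2838 + 22*(-1*0)) = 1/(-2838 + 22*0) = 1/(-2838 + 0) = 1/(-2838) = -1/2838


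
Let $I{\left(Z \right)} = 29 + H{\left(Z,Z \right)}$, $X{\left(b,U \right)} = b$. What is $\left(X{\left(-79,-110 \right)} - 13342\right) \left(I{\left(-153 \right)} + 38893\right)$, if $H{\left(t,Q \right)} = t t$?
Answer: $-836544351$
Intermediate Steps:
$H{\left(t,Q \right)} = t^{2}$
$I{\left(Z \right)} = 29 + Z^{2}$
$\left(X{\left(-79,-110 \right)} - 13342\right) \left(I{\left(-153 \right)} + 38893\right) = \left(-79 - 13342\right) \left(\left(29 + \left(-153\right)^{2}\right) + 38893\right) = - 13421 \left(\left(29 + 23409\right) + 38893\right) = - 13421 \left(23438 + 38893\right) = \left(-13421\right) 62331 = -836544351$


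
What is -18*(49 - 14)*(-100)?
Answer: 63000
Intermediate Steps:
-18*(49 - 14)*(-100) = -18*35*(-100) = -630*(-100) = 63000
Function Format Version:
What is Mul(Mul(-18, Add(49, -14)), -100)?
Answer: 63000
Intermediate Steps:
Mul(Mul(-18, Add(49, -14)), -100) = Mul(Mul(-18, 35), -100) = Mul(-630, -100) = 63000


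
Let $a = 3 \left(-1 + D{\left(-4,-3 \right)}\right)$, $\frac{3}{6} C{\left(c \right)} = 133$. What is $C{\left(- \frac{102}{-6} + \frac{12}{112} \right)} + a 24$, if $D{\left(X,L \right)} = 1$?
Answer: $266$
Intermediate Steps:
$C{\left(c \right)} = 266$ ($C{\left(c \right)} = 2 \cdot 133 = 266$)
$a = 0$ ($a = 3 \left(-1 + 1\right) = 3 \cdot 0 = 0$)
$C{\left(- \frac{102}{-6} + \frac{12}{112} \right)} + a 24 = 266 + 0 \cdot 24 = 266 + 0 = 266$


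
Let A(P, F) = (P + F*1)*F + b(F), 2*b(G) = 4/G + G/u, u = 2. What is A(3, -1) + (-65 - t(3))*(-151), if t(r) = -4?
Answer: 36827/4 ≈ 9206.8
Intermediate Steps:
b(G) = 2/G + G/4 (b(G) = (4/G + G/2)/2 = (G/2 + 4/G)/2 = 2/G + G/4)
A(P, F) = 2/F + F/4 + F*(F + P) (A(P, F) = (P + F*1)*F + (2/F + F/4) = (P + F)*F + (2/F + F/4) = (F + P)*F + (2/F + F/4) = F*(F + P) + (2/F + F/4) = 2/F + F/4 + F*(F + P))
A(3, -1) + (-65 - t(3))*(-151) = ((-1)² + 2/(-1) + (¼)*(-1) - 1*3) + (-65 - 1*(-4))*(-151) = (1 + 2*(-1) - ¼ - 3) + (-65 + 4)*(-151) = (1 - 2 - ¼ - 3) - 61*(-151) = -17/4 + 9211 = 36827/4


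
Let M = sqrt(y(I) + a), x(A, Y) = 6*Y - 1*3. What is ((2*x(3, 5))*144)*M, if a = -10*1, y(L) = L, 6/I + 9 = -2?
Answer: 15552*I*sqrt(319)/11 ≈ 25252.0*I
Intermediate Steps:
I = -6/11 (I = 6/(-9 - 2) = 6/(-11) = 6*(-1/11) = -6/11 ≈ -0.54545)
x(A, Y) = -3 + 6*Y (x(A, Y) = 6*Y - 3 = -3 + 6*Y)
a = -10
M = 2*I*sqrt(319)/11 (M = sqrt(-6/11 - 10) = sqrt(-116/11) = 2*I*sqrt(319)/11 ≈ 3.2474*I)
((2*x(3, 5))*144)*M = ((2*(-3 + 6*5))*144)*(2*I*sqrt(319)/11) = ((2*(-3 + 30))*144)*(2*I*sqrt(319)/11) = ((2*27)*144)*(2*I*sqrt(319)/11) = (54*144)*(2*I*sqrt(319)/11) = 7776*(2*I*sqrt(319)/11) = 15552*I*sqrt(319)/11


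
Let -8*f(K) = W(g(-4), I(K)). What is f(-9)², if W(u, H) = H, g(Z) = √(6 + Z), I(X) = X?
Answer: 81/64 ≈ 1.2656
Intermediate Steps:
f(K) = -K/8
f(-9)² = (-⅛*(-9))² = (9/8)² = 81/64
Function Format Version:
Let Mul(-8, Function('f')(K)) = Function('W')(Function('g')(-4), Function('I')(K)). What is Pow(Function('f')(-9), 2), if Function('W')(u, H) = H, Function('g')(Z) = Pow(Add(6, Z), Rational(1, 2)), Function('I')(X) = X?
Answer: Rational(81, 64) ≈ 1.2656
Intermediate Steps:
Function('f')(K) = Mul(Rational(-1, 8), K)
Pow(Function('f')(-9), 2) = Pow(Mul(Rational(-1, 8), -9), 2) = Pow(Rational(9, 8), 2) = Rational(81, 64)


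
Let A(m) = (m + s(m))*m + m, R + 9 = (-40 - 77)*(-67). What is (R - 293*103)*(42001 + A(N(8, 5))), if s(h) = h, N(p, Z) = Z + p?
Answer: -946524848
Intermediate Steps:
R = 7830 (R = -9 + (-40 - 77)*(-67) = -9 - 117*(-67) = -9 + 7839 = 7830)
A(m) = m + 2*m² (A(m) = (m + m)*m + m = (2*m)*m + m = 2*m² + m = m + 2*m²)
(R - 293*103)*(42001 + A(N(8, 5))) = (7830 - 293*103)*(42001 + (5 + 8)*(1 + 2*(5 + 8))) = (7830 - 30179)*(42001 + 13*(1 + 2*13)) = -22349*(42001 + 13*(1 + 26)) = -22349*(42001 + 13*27) = -22349*(42001 + 351) = -22349*42352 = -946524848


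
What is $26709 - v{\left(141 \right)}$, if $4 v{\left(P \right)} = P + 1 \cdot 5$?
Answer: $\frac{53345}{2} \approx 26673.0$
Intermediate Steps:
$v{\left(P \right)} = \frac{5}{4} + \frac{P}{4}$ ($v{\left(P \right)} = \frac{P + 1 \cdot 5}{4} = \frac{P + 5}{4} = \frac{5 + P}{4} = \frac{5}{4} + \frac{P}{4}$)
$26709 - v{\left(141 \right)} = 26709 - \left(\frac{5}{4} + \frac{1}{4} \cdot 141\right) = 26709 - \left(\frac{5}{4} + \frac{141}{4}\right) = 26709 - \frac{73}{2} = \frac{53345}{2}$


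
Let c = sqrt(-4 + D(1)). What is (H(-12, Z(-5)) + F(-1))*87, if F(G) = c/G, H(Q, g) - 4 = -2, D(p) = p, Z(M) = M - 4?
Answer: 174 - 87*I*sqrt(3) ≈ 174.0 - 150.69*I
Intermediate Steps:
Z(M) = -4 + M
H(Q, g) = 2 (H(Q, g) = 4 - 2 = 2)
c = I*sqrt(3) (c = sqrt(-4 + 1) = sqrt(-3) = I*sqrt(3) ≈ 1.732*I)
F(G) = I*sqrt(3)/G (F(G) = (I*sqrt(3))/G = I*sqrt(3)/G)
(H(-12, Z(-5)) + F(-1))*87 = (2 + I*sqrt(3)/(-1))*87 = (2 + I*sqrt(3)*(-1))*87 = (2 - I*sqrt(3))*87 = 174 - 87*I*sqrt(3)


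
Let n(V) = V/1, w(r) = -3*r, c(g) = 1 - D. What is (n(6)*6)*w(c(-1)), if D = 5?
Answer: 432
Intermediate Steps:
c(g) = -4 (c(g) = 1 - 1*5 = 1 - 5 = -4)
n(V) = V (n(V) = V*1 = V)
(n(6)*6)*w(c(-1)) = (6*6)*(-3*(-4)) = 36*12 = 432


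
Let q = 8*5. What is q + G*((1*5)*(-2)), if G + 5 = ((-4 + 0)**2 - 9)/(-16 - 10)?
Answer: 1205/13 ≈ 92.692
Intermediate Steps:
q = 40
G = -137/26 (G = -5 + ((-4 + 0)**2 - 9)/(-16 - 10) = -5 + ((-4)**2 - 9)/(-26) = -5 + (16 - 9)*(-1/26) = -5 + 7*(-1/26) = -5 - 7/26 = -137/26 ≈ -5.2692)
q + G*((1*5)*(-2)) = 40 - 137*1*5*(-2)/26 = 40 - 685*(-2)/26 = 40 - 137/26*(-10) = 40 + 685/13 = 1205/13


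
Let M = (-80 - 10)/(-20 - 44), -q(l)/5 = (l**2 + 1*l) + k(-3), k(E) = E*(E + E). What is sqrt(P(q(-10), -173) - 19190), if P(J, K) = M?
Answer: I*sqrt(1228070)/8 ≈ 138.52*I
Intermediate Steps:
k(E) = 2*E**2 (k(E) = E*(2*E) = 2*E**2)
q(l) = -90 - 5*l - 5*l**2 (q(l) = -5*((l**2 + 1*l) + 2*(-3)**2) = -5*((l**2 + l) + 2*9) = -5*((l + l**2) + 18) = -5*(18 + l + l**2) = -90 - 5*l - 5*l**2)
M = 45/32 (M = -90/(-64) = -90*(-1/64) = 45/32 ≈ 1.4063)
P(J, K) = 45/32
sqrt(P(q(-10), -173) - 19190) = sqrt(45/32 - 19190) = sqrt(-614035/32) = I*sqrt(1228070)/8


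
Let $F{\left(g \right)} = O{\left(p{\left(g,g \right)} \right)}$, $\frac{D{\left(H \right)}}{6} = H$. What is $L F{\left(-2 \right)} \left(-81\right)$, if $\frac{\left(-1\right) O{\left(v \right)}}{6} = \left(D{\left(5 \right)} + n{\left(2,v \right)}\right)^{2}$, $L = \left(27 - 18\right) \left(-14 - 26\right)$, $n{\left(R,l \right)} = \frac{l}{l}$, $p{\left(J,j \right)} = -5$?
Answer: $-168136560$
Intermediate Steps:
$n{\left(R,l \right)} = 1$
$L = -360$ ($L = 9 \left(-40\right) = -360$)
$D{\left(H \right)} = 6 H$
$O{\left(v \right)} = -5766$ ($O{\left(v \right)} = - 6 \left(6 \cdot 5 + 1\right)^{2} = - 6 \left(30 + 1\right)^{2} = - 6 \cdot 31^{2} = \left(-6\right) 961 = -5766$)
$F{\left(g \right)} = -5766$
$L F{\left(-2 \right)} \left(-81\right) = \left(-360\right) \left(-5766\right) \left(-81\right) = 2075760 \left(-81\right) = -168136560$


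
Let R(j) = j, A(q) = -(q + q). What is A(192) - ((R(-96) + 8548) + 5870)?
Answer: -14706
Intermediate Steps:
A(q) = -2*q
A(192) - ((R(-96) + 8548) + 5870) = -2*192 - ((-96 + 8548) + 5870) = -384 - (8452 + 5870) = -384 - 1*14322 = -384 - 14322 = -14706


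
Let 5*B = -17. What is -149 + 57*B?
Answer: -1714/5 ≈ -342.80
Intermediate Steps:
B = -17/5 (B = (⅕)*(-17) = -17/5 ≈ -3.4000)
-149 + 57*B = -149 + 57*(-17/5) = -149 - 969/5 = -1714/5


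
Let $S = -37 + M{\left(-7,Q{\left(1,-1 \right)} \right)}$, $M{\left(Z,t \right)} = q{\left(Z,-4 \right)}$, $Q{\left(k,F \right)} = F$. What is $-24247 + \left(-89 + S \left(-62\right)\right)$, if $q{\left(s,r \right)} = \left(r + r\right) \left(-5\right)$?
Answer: $-24522$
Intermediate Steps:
$q{\left(s,r \right)} = - 10 r$ ($q{\left(s,r \right)} = 2 r \left(-5\right) = - 10 r$)
$M{\left(Z,t \right)} = 40$ ($M{\left(Z,t \right)} = \left(-10\right) \left(-4\right) = 40$)
$S = 3$ ($S = -37 + 40 = 3$)
$-24247 + \left(-89 + S \left(-62\right)\right) = -24247 + \left(-89 + 3 \left(-62\right)\right) = -24247 - 275 = -24522$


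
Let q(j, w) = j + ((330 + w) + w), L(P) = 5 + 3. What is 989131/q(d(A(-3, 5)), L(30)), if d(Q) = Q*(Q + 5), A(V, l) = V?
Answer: 989131/340 ≈ 2909.2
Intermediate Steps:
d(Q) = Q*(5 + Q)
L(P) = 8
q(j, w) = 330 + j + 2*w (q(j, w) = j + (330 + 2*w) = 330 + j + 2*w)
989131/q(d(A(-3, 5)), L(30)) = 989131/(330 - 3*(5 - 3) + 2*8) = 989131/(330 - 3*2 + 16) = 989131/(330 - 6 + 16) = 989131/340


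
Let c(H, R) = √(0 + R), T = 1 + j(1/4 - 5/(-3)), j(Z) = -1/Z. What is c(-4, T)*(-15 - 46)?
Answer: -61*√253/23 ≈ -42.185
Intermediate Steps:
T = 11/23 (T = 1 - 1/(1/4 - 5/(-3)) = 1 - 1/(1*(¼) - 5*(-⅓)) = 1 - 1/(¼ + 5/3) = 1 - 1/23/12 = 1 - 1*12/23 = 1 - 12/23 = 11/23 ≈ 0.47826)
c(H, R) = √R
c(-4, T)*(-15 - 46) = √(11/23)*(-15 - 46) = (√253/23)*(-61) = -61*√253/23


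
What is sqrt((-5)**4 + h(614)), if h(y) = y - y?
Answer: 25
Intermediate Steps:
h(y) = 0
sqrt((-5)**4 + h(614)) = sqrt((-5)**4 + 0) = sqrt(625 + 0) = sqrt(625) = 25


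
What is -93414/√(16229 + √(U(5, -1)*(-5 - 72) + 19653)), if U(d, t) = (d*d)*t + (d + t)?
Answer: -93414/√(16229 + √21270) ≈ -730.00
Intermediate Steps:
U(d, t) = d + t + t*d² (U(d, t) = d²*t + (d + t) = t*d² + (d + t) = d + t + t*d²)
-93414/√(16229 + √(U(5, -1)*(-5 - 72) + 19653)) = -93414/√(16229 + √((5 - 1 - 1*5²)*(-5 - 72) + 19653)) = -93414/√(16229 + √((5 - 1 - 1*25)*(-77) + 19653)) = -93414/√(16229 + √((5 - 1 - 25)*(-77) + 19653)) = -93414/√(16229 + √(-21*(-77) + 19653)) = -93414/√(16229 + √(1617 + 19653)) = -93414/√(16229 + √21270)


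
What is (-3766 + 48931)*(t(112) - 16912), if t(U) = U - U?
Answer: -763830480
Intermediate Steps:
t(U) = 0
(-3766 + 48931)*(t(112) - 16912) = (-3766 + 48931)*(0 - 16912) = 45165*(-16912) = -763830480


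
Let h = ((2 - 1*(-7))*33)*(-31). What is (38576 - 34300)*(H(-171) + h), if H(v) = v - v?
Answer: -39369132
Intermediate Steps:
H(v) = 0
h = -9207 (h = ((2 + 7)*33)*(-31) = (9*33)*(-31) = 297*(-31) = -9207)
(38576 - 34300)*(H(-171) + h) = (38576 - 34300)*(0 - 9207) = 4276*(-9207) = -39369132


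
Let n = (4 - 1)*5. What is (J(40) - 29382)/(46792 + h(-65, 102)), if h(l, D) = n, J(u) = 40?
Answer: -29342/46807 ≈ -0.62687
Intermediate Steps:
n = 15 (n = 3*5 = 15)
h(l, D) = 15
(J(40) - 29382)/(46792 + h(-65, 102)) = (40 - 29382)/(46792 + 15) = -29342/46807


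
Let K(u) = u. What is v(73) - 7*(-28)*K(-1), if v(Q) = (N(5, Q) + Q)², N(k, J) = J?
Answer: 21120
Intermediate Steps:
v(Q) = 4*Q² (v(Q) = (Q + Q)² = (2*Q)² = 4*Q²)
v(73) - 7*(-28)*K(-1) = 4*73² - 7*(-28)*(-1) = 4*5329 - (-196)*(-1) = 21316 - 1*196 = 21316 - 196 = 21120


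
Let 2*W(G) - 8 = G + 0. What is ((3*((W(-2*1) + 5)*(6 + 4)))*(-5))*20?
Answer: -24000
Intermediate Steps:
W(G) = 4 + G/2 (W(G) = 4 + (G + 0)/2 = 4 + G/2)
((3*((W(-2*1) + 5)*(6 + 4)))*(-5))*20 = ((3*(((4 + (-2*1)/2) + 5)*(6 + 4)))*(-5))*20 = ((3*(((4 + (½)*(-2)) + 5)*10))*(-5))*20 = ((3*(((4 - 1) + 5)*10))*(-5))*20 = ((3*((3 + 5)*10))*(-5))*20 = ((3*(8*10))*(-5))*20 = ((3*80)*(-5))*20 = (240*(-5))*20 = -1200*20 = -24000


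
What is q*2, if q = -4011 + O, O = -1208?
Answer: -10438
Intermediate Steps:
q = -5219 (q = -4011 - 1208 = -5219)
q*2 = -5219*2 = -10438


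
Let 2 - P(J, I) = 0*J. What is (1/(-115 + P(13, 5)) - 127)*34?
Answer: -487968/113 ≈ -4318.3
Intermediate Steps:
P(J, I) = 2 (P(J, I) = 2 - 0*J = 2 - 1*0 = 2 + 0 = 2)
(1/(-115 + P(13, 5)) - 127)*34 = (1/(-115 + 2) - 127)*34 = (1/(-113) - 127)*34 = (-1/113 - 127)*34 = -14352/113*34 = -487968/113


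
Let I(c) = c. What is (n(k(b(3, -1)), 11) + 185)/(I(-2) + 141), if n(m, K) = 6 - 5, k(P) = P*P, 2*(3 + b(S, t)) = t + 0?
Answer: 186/139 ≈ 1.3381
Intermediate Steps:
b(S, t) = -3 + t/2 (b(S, t) = -3 + (t + 0)/2 = -3 + t/2)
k(P) = P²
n(m, K) = 1
(n(k(b(3, -1)), 11) + 185)/(I(-2) + 141) = (1 + 185)/(-2 + 141) = 186/139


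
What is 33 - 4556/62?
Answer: -1255/31 ≈ -40.484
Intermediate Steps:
33 - 4556/62 = 33 - 67*34/31 = 33 - 2278/31 = -1255/31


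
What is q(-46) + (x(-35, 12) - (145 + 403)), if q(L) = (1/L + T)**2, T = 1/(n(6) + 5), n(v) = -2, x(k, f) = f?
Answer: -10205735/19044 ≈ -535.90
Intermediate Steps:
T = 1/3 (T = 1/(-2 + 5) = 1/3 ≈ 0.33333)
q(L) = (1/3 + 1/L)**2 (q(L) = (1/L + 1/3)**2 = (1/3 + 1/L)**2)
q(-46) + (x(-35, 12) - (145 + 403)) = (1/9)*(3 - 46)**2/(-46)**2 + (12 - (145 + 403)) = (1/9)*(1/2116)*(-43)**2 + (12 - 1*548) = (1/9)*(1/2116)*1849 + (12 - 548) = 1849/19044 - 536 = -10205735/19044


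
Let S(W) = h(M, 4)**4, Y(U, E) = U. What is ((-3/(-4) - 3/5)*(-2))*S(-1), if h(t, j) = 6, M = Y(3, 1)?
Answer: -1944/5 ≈ -388.80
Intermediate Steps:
M = 3
S(W) = 1296 (S(W) = 6**4 = 1296)
((-3/(-4) - 3/5)*(-2))*S(-1) = ((-3/(-4) - 3/5)*(-2))*1296 = ((-3*(-1/4) - 3*1/5)*(-2))*1296 = ((3/4 - 3/5)*(-2))*1296 = ((3/20)*(-2))*1296 = -3/10*1296 = -1944/5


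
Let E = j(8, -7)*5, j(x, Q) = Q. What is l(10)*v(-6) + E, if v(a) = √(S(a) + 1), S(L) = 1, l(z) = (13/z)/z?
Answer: -35 + 13*√2/100 ≈ -34.816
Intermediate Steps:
l(z) = 13/z²
E = -35 (E = -7*5 = -35)
v(a) = √2 (v(a) = √(1 + 1) = √2)
l(10)*v(-6) + E = (13/10²)*√2 - 35 = (13*(1/100))*√2 - 35 = 13*√2/100 - 35 = -35 + 13*√2/100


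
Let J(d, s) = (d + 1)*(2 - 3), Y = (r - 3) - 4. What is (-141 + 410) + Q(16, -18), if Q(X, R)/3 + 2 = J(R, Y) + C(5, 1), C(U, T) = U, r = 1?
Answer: 329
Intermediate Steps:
Y = -6 (Y = (1 - 3) - 4 = -2 - 4 = -6)
J(d, s) = -1 - d (J(d, s) = (1 + d)*(-1) = -1 - d)
Q(X, R) = 6 - 3*R (Q(X, R) = -6 + 3*((-1 - R) + 5) = -6 + 3*(4 - R) = -6 + (12 - 3*R) = 6 - 3*R)
(-141 + 410) + Q(16, -18) = (-141 + 410) + (6 - 3*(-18)) = 269 + (6 + 54) = 269 + 60 = 329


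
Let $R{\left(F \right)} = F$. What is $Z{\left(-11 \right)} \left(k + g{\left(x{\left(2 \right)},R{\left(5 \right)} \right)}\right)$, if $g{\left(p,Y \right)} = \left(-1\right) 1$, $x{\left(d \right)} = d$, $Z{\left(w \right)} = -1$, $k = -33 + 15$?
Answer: $19$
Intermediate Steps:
$k = -18$
$g{\left(p,Y \right)} = -1$
$Z{\left(-11 \right)} \left(k + g{\left(x{\left(2 \right)},R{\left(5 \right)} \right)}\right) = - (-18 - 1) = \left(-1\right) \left(-19\right) = 19$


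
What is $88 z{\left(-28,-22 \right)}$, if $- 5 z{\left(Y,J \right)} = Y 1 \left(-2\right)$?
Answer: $- \frac{4928}{5} \approx -985.6$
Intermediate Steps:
$z{\left(Y,J \right)} = \frac{2 Y}{5}$ ($z{\left(Y,J \right)} = - \frac{Y 1 \left(-2\right)}{5} = - \frac{Y \left(-2\right)}{5} = - \frac{\left(-2\right) Y}{5} = \frac{2 Y}{5}$)
$88 z{\left(-28,-22 \right)} = 88 \cdot \frac{2}{5} \left(-28\right) = 88 \left(- \frac{56}{5}\right) = - \frac{4928}{5}$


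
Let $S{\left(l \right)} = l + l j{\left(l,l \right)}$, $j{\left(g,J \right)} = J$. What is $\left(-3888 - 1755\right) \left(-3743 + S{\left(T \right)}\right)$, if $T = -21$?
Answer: $18751689$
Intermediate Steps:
$S{\left(l \right)} = l + l^{2}$ ($S{\left(l \right)} = l + l l = l + l^{2}$)
$\left(-3888 - 1755\right) \left(-3743 + S{\left(T \right)}\right) = \left(-3888 - 1755\right) \left(-3743 - 21 \left(1 - 21\right)\right) = - 5643 \left(-3743 - -420\right) = - 5643 \left(-3743 + 420\right) = \left(-5643\right) \left(-3323\right) = 18751689$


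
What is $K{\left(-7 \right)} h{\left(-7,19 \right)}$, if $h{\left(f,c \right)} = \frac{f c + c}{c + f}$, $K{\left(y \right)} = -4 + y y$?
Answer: $- \frac{855}{2} \approx -427.5$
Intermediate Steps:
$K{\left(y \right)} = -4 + y^{2}$
$h{\left(f,c \right)} = \frac{c + c f}{c + f}$ ($h{\left(f,c \right)} = \frac{c f + c}{c + f} = \frac{c + c f}{c + f}$)
$K{\left(-7 \right)} h{\left(-7,19 \right)} = \left(-4 + \left(-7\right)^{2}\right) \frac{19 \left(1 - 7\right)}{19 - 7} = \left(-4 + 49\right) 19 \cdot \frac{1}{12} \left(-6\right) = 45 \cdot 19 \cdot \frac{1}{12} \left(-6\right) = 45 \left(- \frac{19}{2}\right) = - \frac{855}{2}$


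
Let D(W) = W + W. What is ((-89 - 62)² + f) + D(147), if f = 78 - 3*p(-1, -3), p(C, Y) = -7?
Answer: 23194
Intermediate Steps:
D(W) = 2*W
f = 99 (f = 78 - 3*(-7) = 78 + 21 = 99)
((-89 - 62)² + f) + D(147) = ((-89 - 62)² + 99) + 2*147 = ((-151)² + 99) + 294 = (22801 + 99) + 294 = 22900 + 294 = 23194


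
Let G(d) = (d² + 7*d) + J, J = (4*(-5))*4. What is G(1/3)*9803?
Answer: -6842494/9 ≈ -7.6028e+5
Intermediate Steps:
J = -80 (J = -20*4 = -80)
G(d) = -80 + d² + 7*d (G(d) = (d² + 7*d) - 80 = -80 + d² + 7*d)
G(1/3)*9803 = (-80 + (1/3)² + 7/3)*9803 = (-80 + (⅓)² + 7*(⅓))*9803 = (-80 + ⅑ + 7/3)*9803 = -698/9*9803 = -6842494/9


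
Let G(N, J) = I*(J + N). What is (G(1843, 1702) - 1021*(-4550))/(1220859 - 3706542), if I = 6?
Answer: -4666820/2485683 ≈ -1.8775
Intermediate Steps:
G(N, J) = 6*J + 6*N (G(N, J) = 6*(J + N) = 6*J + 6*N)
(G(1843, 1702) - 1021*(-4550))/(1220859 - 3706542) = ((6*1702 + 6*1843) - 1021*(-4550))/(1220859 - 3706542) = ((10212 + 11058) + 4645550)/(-2485683) = (21270 + 4645550)*(-1/2485683) = 4666820*(-1/2485683) = -4666820/2485683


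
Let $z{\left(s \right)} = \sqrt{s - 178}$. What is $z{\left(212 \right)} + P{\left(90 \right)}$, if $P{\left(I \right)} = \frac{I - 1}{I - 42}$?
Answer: $\frac{89}{48} + \sqrt{34} \approx 7.6851$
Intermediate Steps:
$P{\left(I \right)} = \frac{-1 + I}{-42 + I}$
$z{\left(s \right)} = \sqrt{-178 + s}$
$z{\left(212 \right)} + P{\left(90 \right)} = \sqrt{-178 + 212} + \frac{-1 + 90}{-42 + 90} = \sqrt{34} + \frac{1}{48} \cdot 89 = \sqrt{34} + \frac{89}{48} = \frac{89}{48} + \sqrt{34}$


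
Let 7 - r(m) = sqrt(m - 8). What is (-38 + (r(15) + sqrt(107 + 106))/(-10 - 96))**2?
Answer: (4035 + sqrt(213) - sqrt(7))**2/11236 ≈ 1457.6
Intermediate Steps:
r(m) = 7 - sqrt(-8 + m) (r(m) = 7 - sqrt(m - 8) = 7 - sqrt(-8 + m))
(-38 + (r(15) + sqrt(107 + 106))/(-10 - 96))**2 = (-38 + ((7 - sqrt(-8 + 15)) + sqrt(107 + 106))/(-10 - 96))**2 = (-38 + ((7 - sqrt(7)) + sqrt(213))/(-106))**2 = (-38 + (7 + sqrt(213) - sqrt(7))*(-1/106))**2 = (-38 + (-7/106 - sqrt(213)/106 + sqrt(7)/106))**2 = (-4035/106 - sqrt(213)/106 + sqrt(7)/106)**2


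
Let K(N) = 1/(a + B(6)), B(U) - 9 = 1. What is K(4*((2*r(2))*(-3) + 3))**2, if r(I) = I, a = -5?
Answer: 1/25 ≈ 0.040000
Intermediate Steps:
B(U) = 10 (B(U) = 9 + 1 = 10)
K(N) = 1/5 (K(N) = 1/(-5 + 10) = 1/5)
K(4*((2*r(2))*(-3) + 3))**2 = (1/5)**2 = 1/25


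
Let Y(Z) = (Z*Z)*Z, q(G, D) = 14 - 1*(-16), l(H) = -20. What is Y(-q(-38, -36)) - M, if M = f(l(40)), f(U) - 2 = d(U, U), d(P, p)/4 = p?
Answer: -26922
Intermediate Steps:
q(G, D) = 30 (q(G, D) = 14 + 16 = 30)
d(P, p) = 4*p
f(U) = 2 + 4*U
M = -78 (M = 2 + 4*(-20) = 2 - 80 = -78)
Y(Z) = Z³ (Y(Z) = Z²*Z = Z³)
Y(-q(-38, -36)) - M = (-1*30)³ - 1*(-78) = (-30)³ + 78 = -27000 + 78 = -26922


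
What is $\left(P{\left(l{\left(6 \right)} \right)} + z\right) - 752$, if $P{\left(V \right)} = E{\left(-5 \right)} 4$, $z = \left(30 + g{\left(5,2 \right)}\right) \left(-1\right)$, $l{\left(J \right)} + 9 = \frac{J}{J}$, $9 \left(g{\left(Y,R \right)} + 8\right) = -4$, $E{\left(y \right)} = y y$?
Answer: $- \frac{6062}{9} \approx -673.56$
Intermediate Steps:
$E{\left(y \right)} = y^{2}$
$g{\left(Y,R \right)} = - \frac{76}{9}$ ($g{\left(Y,R \right)} = -8 + \frac{1}{9} \left(-4\right) = -8 - \frac{4}{9} = - \frac{76}{9}$)
$l{\left(J \right)} = -8$ ($l{\left(J \right)} = -9 + \frac{J}{J} = -9 + 1 = -8$)
$z = - \frac{194}{9}$ ($z = \left(30 - \frac{76}{9}\right) \left(-1\right) = \frac{194}{9} \left(-1\right) = - \frac{194}{9} \approx -21.556$)
$P{\left(V \right)} = 100$ ($P{\left(V \right)} = \left(-5\right)^{2} \cdot 4 = 25 \cdot 4 = 100$)
$\left(P{\left(l{\left(6 \right)} \right)} + z\right) - 752 = \left(100 - \frac{194}{9}\right) - 752 = \frac{706}{9} - 752 = - \frac{6062}{9}$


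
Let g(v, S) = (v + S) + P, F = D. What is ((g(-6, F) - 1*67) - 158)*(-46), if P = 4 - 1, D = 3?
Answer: 10350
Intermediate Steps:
F = 3
P = 3
g(v, S) = 3 + S + v (g(v, S) = (v + S) + 3 = (S + v) + 3 = 3 + S + v)
((g(-6, F) - 1*67) - 158)*(-46) = (((3 + 3 - 6) - 1*67) - 158)*(-46) = ((0 - 67) - 158)*(-46) = (-67 - 158)*(-46) = -225*(-46) = 10350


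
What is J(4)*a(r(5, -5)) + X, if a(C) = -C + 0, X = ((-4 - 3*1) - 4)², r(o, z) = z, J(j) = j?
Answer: 141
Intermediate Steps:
X = 121 (X = ((-4 - 3) - 4)² = (-7 - 4)² = (-11)² = 121)
a(C) = -C
J(4)*a(r(5, -5)) + X = 4*(-1*(-5)) + 121 = 4*5 + 121 = 20 + 121 = 141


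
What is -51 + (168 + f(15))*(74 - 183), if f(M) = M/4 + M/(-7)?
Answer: -519069/28 ≈ -18538.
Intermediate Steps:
f(M) = 3*M/28 (f(M) = M*(¼) + M*(-⅐) = M/4 - M/7 = 3*M/28)
-51 + (168 + f(15))*(74 - 183) = -51 + (168 + (3/28)*15)*(74 - 183) = -51 + (168 + 45/28)*(-109) = -51 + (4749/28)*(-109) = -51 - 517641/28 = -519069/28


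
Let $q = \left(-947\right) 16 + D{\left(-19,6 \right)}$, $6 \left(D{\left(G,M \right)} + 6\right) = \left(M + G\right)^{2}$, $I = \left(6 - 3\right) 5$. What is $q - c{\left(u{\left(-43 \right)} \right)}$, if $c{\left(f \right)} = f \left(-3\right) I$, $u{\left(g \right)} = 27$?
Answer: $- \frac{83489}{6} \approx -13915.0$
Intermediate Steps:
$I = 15$ ($I = 3 \cdot 5 = 15$)
$D{\left(G,M \right)} = -6 + \frac{\left(G + M\right)^{2}}{6}$ ($D{\left(G,M \right)} = -6 + \frac{\left(M + G\right)^{2}}{6} = -6 + \frac{\left(G + M\right)^{2}}{6}$)
$c{\left(f \right)} = - 45 f$ ($c{\left(f \right)} = f \left(-3\right) 15 = - 3 f 15 = - 45 f$)
$q = - \frac{90779}{6}$ ($q = \left(-947\right) 16 - \left(6 - \frac{\left(-19 + 6\right)^{2}}{6}\right) = -15152 - \left(6 - \frac{\left(-13\right)^{2}}{6}\right) = -15152 + \left(-6 + \frac{1}{6} \cdot 169\right) = -15152 + \left(-6 + \frac{169}{6}\right) = -15152 + \frac{133}{6} = - \frac{90779}{6} \approx -15130.0$)
$q - c{\left(u{\left(-43 \right)} \right)} = - \frac{90779}{6} - \left(-45\right) 27 = - \frac{90779}{6} - -1215 = - \frac{90779}{6} + 1215 = - \frac{83489}{6}$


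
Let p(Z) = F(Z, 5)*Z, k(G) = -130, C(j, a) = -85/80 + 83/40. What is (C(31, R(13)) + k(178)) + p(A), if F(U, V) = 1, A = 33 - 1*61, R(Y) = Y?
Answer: -12559/80 ≈ -156.99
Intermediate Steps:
A = -28 (A = 33 - 61 = -28)
C(j, a) = 81/80 (C(j, a) = -85*1/80 + 83*(1/40) = -17/16 + 83/40 = 81/80)
p(Z) = Z (p(Z) = 1*Z = Z)
(C(31, R(13)) + k(178)) + p(A) = (81/80 - 130) - 28 = -10319/80 - 28 = -12559/80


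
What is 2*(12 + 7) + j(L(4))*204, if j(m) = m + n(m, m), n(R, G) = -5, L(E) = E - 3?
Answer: -778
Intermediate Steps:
L(E) = -3 + E
j(m) = -5 + m (j(m) = m - 5 = -5 + m)
2*(12 + 7) + j(L(4))*204 = 2*(12 + 7) + (-5 + (-3 + 4))*204 = 2*19 + (-5 + 1)*204 = 38 - 4*204 = 38 - 816 = -778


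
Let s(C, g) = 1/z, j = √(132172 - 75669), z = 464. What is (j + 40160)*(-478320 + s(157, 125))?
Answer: -557070602290/29 - 221940479*√56503/464 ≈ -1.9323e+10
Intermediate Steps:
j = √56503 ≈ 237.70
s(C, g) = 1/464
(j + 40160)*(-478320 + s(157, 125)) = (√56503 + 40160)*(-478320 + 1/464) = (40160 + √56503)*(-221940479/464) = -557070602290/29 - 221940479*√56503/464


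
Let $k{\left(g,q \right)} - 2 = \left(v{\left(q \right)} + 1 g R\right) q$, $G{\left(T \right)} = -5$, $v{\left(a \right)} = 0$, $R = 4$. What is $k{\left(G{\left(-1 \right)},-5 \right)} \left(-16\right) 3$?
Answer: $-4896$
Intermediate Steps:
$k{\left(g,q \right)} = 2 + 4 g q$ ($k{\left(g,q \right)} = 2 + \left(0 + 1 g 4\right) q = 2 + \left(0 + g 4\right) q = 2 + \left(0 + 4 g\right) q = 2 + 4 g q$)
$k{\left(G{\left(-1 \right)},-5 \right)} \left(-16\right) 3 = \left(2 + 4 \left(-5\right) \left(-5\right)\right) \left(-16\right) 3 = \left(2 + 100\right) \left(-16\right) 3 = 102 \left(-16\right) 3 = \left(-1632\right) 3 = -4896$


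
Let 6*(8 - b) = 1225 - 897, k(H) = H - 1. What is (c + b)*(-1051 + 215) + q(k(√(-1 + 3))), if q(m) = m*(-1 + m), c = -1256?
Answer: 3267100/3 - 3*√2 ≈ 1.0890e+6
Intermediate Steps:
k(H) = -1 + H
b = -140/3 (b = 8 - (1225 - 897)/6 = 8 - ⅙*328 = 8 - 164/3 = -140/3 ≈ -46.667)
(c + b)*(-1051 + 215) + q(k(√(-1 + 3))) = (-1256 - 140/3)*(-1051 + 215) + (-1 + √(-1 + 3))*(-1 + (-1 + √(-1 + 3))) = -3908/3*(-836) + (-1 + √2)*(-1 + (-1 + √2)) = 3267088/3 + (-1 + √2)*(-2 + √2)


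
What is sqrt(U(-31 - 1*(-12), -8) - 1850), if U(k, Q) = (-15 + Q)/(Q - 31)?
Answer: I*sqrt(2812953)/39 ≈ 43.005*I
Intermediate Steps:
U(k, Q) = (-15 + Q)/(-31 + Q)
sqrt(U(-31 - 1*(-12), -8) - 1850) = sqrt((-15 - 8)/(-31 - 8) - 1850) = sqrt(-23/(-39) - 1850) = sqrt(-1/39*(-23) - 1850) = sqrt(23/39 - 1850) = sqrt(-72127/39) = I*sqrt(2812953)/39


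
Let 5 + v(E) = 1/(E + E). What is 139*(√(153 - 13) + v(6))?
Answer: -8201/12 + 278*√35 ≈ 961.25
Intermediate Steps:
v(E) = -5 + 1/(2*E) (v(E) = -5 + 1/(E + E) = -5 + 1/(2*E))
139*(√(153 - 13) + v(6)) = 139*(√(153 - 13) + (-5 + (½)/6)) = 139*(√140 + (-5 + (½)*(⅙))) = 139*(2*√35 + (-5 + 1/12)) = 139*(2*√35 - 59/12) = 139*(-59/12 + 2*√35) = -8201/12 + 278*√35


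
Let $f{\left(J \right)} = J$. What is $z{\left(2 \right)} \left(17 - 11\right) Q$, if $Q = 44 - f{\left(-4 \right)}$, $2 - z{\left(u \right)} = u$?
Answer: $0$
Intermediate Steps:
$z{\left(u \right)} = 2 - u$
$Q = 48$ ($Q = 44 - -4 = 44 + 4 = 48$)
$z{\left(2 \right)} \left(17 - 11\right) Q = \left(2 - 2\right) \left(17 - 11\right) 48 = \left(2 - 2\right) 6 \cdot 48 = 0 \cdot 6 \cdot 48 = 0 \cdot 48 = 0$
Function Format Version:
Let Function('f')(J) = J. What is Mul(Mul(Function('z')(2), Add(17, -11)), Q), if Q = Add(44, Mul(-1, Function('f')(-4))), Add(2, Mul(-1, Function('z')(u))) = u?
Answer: 0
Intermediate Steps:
Function('z')(u) = Add(2, Mul(-1, u))
Q = 48 (Q = Add(44, Mul(-1, -4)) = Add(44, 4) = 48)
Mul(Mul(Function('z')(2), Add(17, -11)), Q) = Mul(Mul(Add(2, Mul(-1, 2)), Add(17, -11)), 48) = Mul(Mul(Add(2, -2), 6), 48) = Mul(Mul(0, 6), 48) = Mul(0, 48) = 0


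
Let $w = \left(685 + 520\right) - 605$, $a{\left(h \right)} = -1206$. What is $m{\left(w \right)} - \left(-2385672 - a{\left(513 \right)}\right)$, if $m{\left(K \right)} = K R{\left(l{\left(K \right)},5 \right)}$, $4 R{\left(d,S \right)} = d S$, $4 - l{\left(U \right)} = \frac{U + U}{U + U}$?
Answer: $2386716$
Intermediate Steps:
$l{\left(U \right)} = 3$ ($l{\left(U \right)} = 4 - \frac{U + U}{U + U} = 4 - \frac{2 U}{2 U} = 4 - 2 U \frac{1}{2 U} = 4 - 1 = 3$)
$R{\left(d,S \right)} = \frac{S d}{4}$ ($R{\left(d,S \right)} = \frac{d S}{4} = \frac{S d}{4}$)
$w = 600$ ($w = 1205 - 605 = 600$)
$m{\left(K \right)} = \frac{15 K}{4}$ ($m{\left(K \right)} = K \frac{1}{4} \cdot 5 \cdot 3 = K \frac{15}{4} = \frac{15 K}{4}$)
$m{\left(w \right)} - \left(-2385672 - a{\left(513 \right)}\right) = \frac{15}{4} \cdot 600 - \left(-2385672 - -1206\right) = 2250 - \left(-2385672 + 1206\right) = 2250 - -2384466 = 2250 + 2384466 = 2386716$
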